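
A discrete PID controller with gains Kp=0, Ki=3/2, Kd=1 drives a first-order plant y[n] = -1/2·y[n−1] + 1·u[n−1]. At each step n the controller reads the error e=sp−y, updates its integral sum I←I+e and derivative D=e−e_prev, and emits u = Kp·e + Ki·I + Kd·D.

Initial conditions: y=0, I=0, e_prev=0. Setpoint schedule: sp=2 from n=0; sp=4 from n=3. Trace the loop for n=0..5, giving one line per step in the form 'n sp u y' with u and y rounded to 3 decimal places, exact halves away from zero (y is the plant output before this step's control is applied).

(exact arithmetic carried between steps; '≈' marks a value shown rounded to 6 d.p. or computed from one; I and e_prev carry over from the previous line; the table rounds u and y to 3 d.p., halves away from zero)
n=0: y=0, sp=2, e=sp−y=2; I=2, D=e−e_prev=2; u=0·2+3/2·2+1·2=5; next y=-1/2·0+1·5=5
n=1: y=5, sp=2, e=sp−y=-3; I=-1, D=e−e_prev=-5; u=0·(-3)+3/2·(-1)+1·(-5)=-6.5; next y=-1/2·5+1·(-6.5)=-9
n=2: y=-9, sp=2, e=sp−y=11; I=10, D=e−e_prev=14; u=0·11+3/2·10+1·14=29; next y=-1/2·(-9)+1·29=33.5
n=3: y=33.5, sp=4, e=sp−y=-29.5; I=-19.5, D=e−e_prev=-40.5; u=0·(-29.5)+3/2·(-19.5)+1·(-40.5)=-69.75; next y=-1/2·33.5+1·(-69.75)=-86.5
n=4: y=-86.5, sp=4, e=sp−y=90.5; I=71, D=e−e_prev=120; u=0·90.5+3/2·71+1·120=226.5; next y=-1/2·(-86.5)+1·226.5=269.75
n=5: y=269.75, sp=4, e=sp−y=-265.75; I=-194.75, D=e−e_prev=-356.25; u=0·(-265.75)+3/2·(-194.75)+1·(-356.25)=-648.375; next y=-1/2·269.75+1·(-648.375)=-783.25

0 2 5.000 0.000
1 2 -6.500 5.000
2 2 29.000 -9.000
3 4 -69.750 33.500
4 4 226.500 -86.500
5 4 -648.375 269.750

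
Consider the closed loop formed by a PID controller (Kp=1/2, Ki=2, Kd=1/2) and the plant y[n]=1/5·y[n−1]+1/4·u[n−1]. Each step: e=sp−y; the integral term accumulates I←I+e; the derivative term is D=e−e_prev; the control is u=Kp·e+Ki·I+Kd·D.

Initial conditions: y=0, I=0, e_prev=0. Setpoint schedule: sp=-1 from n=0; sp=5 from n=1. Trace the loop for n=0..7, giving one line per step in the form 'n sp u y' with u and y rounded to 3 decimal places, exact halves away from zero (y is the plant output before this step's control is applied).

0 -1 -3.000 0.000
1 5 15.750 -0.750
2 5 10.263 3.788
3 5 16.349 3.323
4 5 15.184 4.752
5 5 16.411 4.746
6 5 15.999 5.052
7 5 16.173 5.010

(exact arithmetic carried between steps; '≈' marks a value shown rounded to 6 d.p. or computed from one; I and e_prev carry over from the previous line; the table rounds u and y to 3 d.p., halves away from zero)
n=0: y=0, sp=-1, e=sp−y=-1; I=-1, D=e−e_prev=-1; u=1/2·(-1)+2·(-1)+1/2·(-1)=-3; next y=1/5·0+1/4·(-3)=-0.75
n=1: y=-0.75, sp=5, e=sp−y=5.75; I=4.75, D=e−e_prev=6.75; u=1/2·5.75+2·4.75+1/2·6.75=15.75; next y=1/5·(-0.75)+1/4·15.75=3.7875
n=2: y=3.7875, sp=5, e=sp−y=1.2125; I=5.9625, D=e−e_prev=-4.5375; u=1/2·1.2125+2·5.9625+1/2·(-4.5375)=10.2625; next y=1/5·3.7875+1/4·10.2625=3.323125
n=3: y=3.323125, sp=5, e=sp−y=1.676875; I=7.639375, D=e−e_prev=0.464375; u=1/2·1.676875+2·7.639375+1/2·0.464375=16.349375; next y=1/5·3.323125+1/4·16.349375≈4.751969
n=4: y≈4.751969, sp=5, e=sp−y≈0.248031; I≈7.887406, D=e−e_prev≈-1.428844; u=1/2·0.248031+2·7.887406+1/2·(-1.428844)≈15.184406; next y=1/5·4.751969+1/4·15.184406≈4.746495
n=5: y≈4.746495, sp=5, e=sp−y≈0.253505; I≈8.140911, D=e−e_prev≈0.005473; u=1/2·0.253505+2·8.140911+1/2·0.005473≈16.411311; next y=1/5·4.746495+1/4·16.411311≈5.052127
n=6: y≈5.052127, sp=5, e=sp−y≈-0.052127; I≈8.088784, D=e−e_prev≈-0.305631; u=1/2·(-0.052127)+2·8.088784+1/2·(-0.305631)≈15.998689; next y=1/5·5.052127+1/4·15.998689≈5.010098
n=7: y≈5.010098, sp=5, e=sp−y≈-0.010098; I≈8.078686, D=e−e_prev≈0.042029; u=1/2·(-0.010098)+2·8.078686+1/2·0.042029≈16.173339; next y=1/5·5.010098+1/4·16.173339≈5.045354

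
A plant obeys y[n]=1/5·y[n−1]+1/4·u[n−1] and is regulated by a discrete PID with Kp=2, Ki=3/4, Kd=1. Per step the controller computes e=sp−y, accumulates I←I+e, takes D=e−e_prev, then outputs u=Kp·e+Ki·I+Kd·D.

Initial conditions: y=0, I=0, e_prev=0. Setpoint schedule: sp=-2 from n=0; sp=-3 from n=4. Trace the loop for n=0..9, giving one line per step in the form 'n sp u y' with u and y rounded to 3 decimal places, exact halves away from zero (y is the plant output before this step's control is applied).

(exact arithmetic carried between steps; '≈' marks a value shown rounded to 6 d.p. or computed from one; I and e_prev carry over from the previous line; the table rounds u and y to 3 d.p., halves away from zero)
n=0: y=0, sp=-2, e=sp−y=-2; I=-2, D=e−e_prev=-2; u=2·(-2)+3/4·(-2)+1·(-2)=-7.5; next y=1/5·0+1/4·(-7.5)=-1.875
n=1: y=-1.875, sp=-2, e=sp−y=-0.125; I=-2.125, D=e−e_prev=1.875; u=2·(-0.125)+3/4·(-2.125)+1·1.875=0.03125; next y=1/5·(-1.875)+1/4·0.03125≈-0.367188
n=2: y≈-0.367188, sp=-2, e=sp−y≈-1.632813; I≈-3.757813, D=e−e_prev≈-1.507813; u=2·(-1.632813)+3/4·(-3.757813)+1·(-1.507813)≈-7.591797; next y=1/5·(-0.367188)+1/4·(-7.591797)≈-1.971387
n=3: y≈-1.971387, sp=-2, e=sp−y≈-0.028613; I≈-3.786426, D=e−e_prev≈1.604199; u=2·(-0.028613)+3/4·(-3.786426)+1·1.604199≈-1.292847; next y=1/5·(-1.971387)+1/4·(-1.292847)≈-0.717489
n=4: y≈-0.717489, sp=-3, e=sp−y≈-2.282511; I≈-6.068937, D=e−e_prev≈-2.253898; u=2·(-2.282511)+3/4·(-6.068937)+1·(-2.253898)≈-11.370622; next y=1/5·(-0.717489)+1/4·(-11.370622)≈-2.986153
n=5: y≈-2.986153, sp=-3, e=sp−y≈-0.013847; I≈-6.082783, D=e−e_prev≈2.268664; u=2·(-0.013847)+3/4·(-6.082783)+1·2.268664≈-2.321116; next y=1/5·(-2.986153)+1/4·(-2.321116)≈-1.177510
n=6: y≈-1.177510, sp=-3, e=sp−y≈-1.822490; I≈-7.905274, D=e−e_prev≈-1.808644; u=2·(-1.822490)+3/4·(-7.905274)+1·(-1.808644)≈-11.382579; next y=1/5·(-1.177510)+1/4·(-11.382579)≈-3.081147
n=7: y≈-3.081147, sp=-3, e=sp−y≈0.081147; I≈-7.824127, D=e−e_prev≈1.903637; u=2·0.081147+3/4·(-7.824127)+1·1.903637≈-3.802165; next y=1/5·(-3.081147)+1/4·(-3.802165)≈-1.566771
n=8: y≈-1.566771, sp=-3, e=sp−y≈-1.433229; I≈-9.257356, D=e−e_prev≈-1.514376; u=2·(-1.433229)+3/4·(-9.257356)+1·(-1.514376)≈-11.323852; next y=1/5·(-1.566771)+1/4·(-11.323852)≈-3.144317
n=9: y≈-3.144317, sp=-3, e=sp−y≈0.144317; I≈-9.113039, D=e−e_prev≈1.577547; u=2·0.144317+3/4·(-9.113039)+1·1.577547≈-4.968598; next y=1/5·(-3.144317)+1/4·(-4.968598)≈-1.871013

0 -2 -7.500 0.000
1 -2 0.031 -1.875
2 -2 -7.592 -0.367
3 -2 -1.293 -1.971
4 -3 -11.371 -0.717
5 -3 -2.321 -2.986
6 -3 -11.383 -1.178
7 -3 -3.802 -3.081
8 -3 -11.324 -1.567
9 -3 -4.969 -3.144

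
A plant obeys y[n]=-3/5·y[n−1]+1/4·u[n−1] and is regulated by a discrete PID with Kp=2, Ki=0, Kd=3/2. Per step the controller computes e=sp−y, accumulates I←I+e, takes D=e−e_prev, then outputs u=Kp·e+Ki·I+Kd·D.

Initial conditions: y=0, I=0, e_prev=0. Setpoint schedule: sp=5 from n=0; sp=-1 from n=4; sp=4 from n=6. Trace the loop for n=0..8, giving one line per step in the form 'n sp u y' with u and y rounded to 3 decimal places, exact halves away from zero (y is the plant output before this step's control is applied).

0 5 17.500 0.000
1 5 -5.313 4.375
2 5 30.398 -3.953
3 5 -30.830 9.971
4 -1 51.873 -13.690
5 -1 -96.675 21.183
6 4 176.348 -36.878
7 4 -279.066 66.214
8 4 490.552 -109.495

(exact arithmetic carried between steps; '≈' marks a value shown rounded to 6 d.p. or computed from one; I and e_prev carry over from the previous line; the table rounds u and y to 3 d.p., halves away from zero)
n=0: y=0, sp=5, e=sp−y=5; I=5, D=e−e_prev=5; u=2·5+0·5+3/2·5=17.5; next y=-3/5·0+1/4·17.5=4.375
n=1: y=4.375, sp=5, e=sp−y=0.625; I=5.625, D=e−e_prev=-4.375; u=2·0.625+0·5.625+3/2·(-4.375)=-5.3125; next y=-3/5·4.375+1/4·(-5.3125)=-3.953125
n=2: y=-3.953125, sp=5, e=sp−y=8.953125; I=14.578125, D=e−e_prev=8.328125; u=2·8.953125+0·14.578125+3/2·8.328125≈30.398438; next y=-3/5·(-3.953125)+1/4·30.398438≈9.971484
n=3: y≈9.971484, sp=5, e=sp−y≈-4.971484; I≈9.606641, D=e−e_prev≈-13.924609; u=2·(-4.971484)+0·9.606641+3/2·(-13.924609)≈-30.829883; next y=-3/5·9.971484+1/4·(-30.829883)≈-13.690361
n=4: y≈-13.690361, sp=-1, e=sp−y≈12.690361; I≈22.297002, D=e−e_prev≈17.661846; u=2·12.690361+0·22.297002+3/2·17.661846≈51.873491; next y=-3/5·(-13.690361)+1/4·51.873491≈21.182590
n=5: y≈21.182590, sp=-1, e=sp−y≈-22.182590; I≈0.114412, D=e−e_prev≈-34.872951; u=2·(-22.182590)+0·0.114412+3/2·(-34.872951)≈-96.674606; next y=-3/5·21.182590+1/4·(-96.674606)≈-36.878205
n=6: y≈-36.878205, sp=4, e=sp−y≈40.878205; I≈40.992618, D=e−e_prev≈63.060795; u=2·40.878205+0·40.992618+3/2·63.060795≈176.347602; next y=-3/5·(-36.878205)+1/4·176.347602≈66.213824
n=7: y≈66.213824, sp=4, e=sp−y≈-62.213824; I≈-21.221206, D=e−e_prev≈-103.092029; u=2·(-62.213824)+0·(-21.221206)+3/2·(-103.092029)≈-279.065691; next y=-3/5·66.213824+1/4·(-279.065691)≈-109.494717
n=8: y≈-109.494717, sp=4, e=sp−y≈113.494717; I≈92.273511, D=e−e_prev≈175.708541; u=2·113.494717+0·92.273511+3/2·175.708541≈490.552245; next y=-3/5·(-109.494717)+1/4·490.552245≈188.334891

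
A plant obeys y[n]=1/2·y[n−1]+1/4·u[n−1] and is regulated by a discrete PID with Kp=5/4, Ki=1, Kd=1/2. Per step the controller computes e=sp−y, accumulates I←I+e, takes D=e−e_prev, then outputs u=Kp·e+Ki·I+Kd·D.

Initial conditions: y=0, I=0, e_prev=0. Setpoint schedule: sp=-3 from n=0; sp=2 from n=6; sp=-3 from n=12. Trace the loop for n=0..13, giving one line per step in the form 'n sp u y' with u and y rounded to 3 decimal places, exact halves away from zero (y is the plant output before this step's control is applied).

0 -3 -8.250 0.000
1 -3 -4.078 -2.063
2 -3 -6.079 -2.051
3 -3 -5.663 -2.545
4 -3 -5.971 -2.688
5 -3 -5.946 -2.837
6 2 7.754 -2.905
7 2 0.800 0.486
8 2 4.128 0.443
9 2 3.434 1.253
10 2 3.948 1.485
11 2 3.907 1.730
12 -3 -9.758 1.842
13 -3 -2.803 -1.519

(exact arithmetic carried between steps; '≈' marks a value shown rounded to 6 d.p. or computed from one; I and e_prev carry over from the previous line; the table rounds u and y to 3 d.p., halves away from zero)
n=0: y=0, sp=-3, e=sp−y=-3; I=-3, D=e−e_prev=-3; u=5/4·(-3)+1·(-3)+1/2·(-3)=-8.25; next y=1/2·0+1/4·(-8.25)=-2.0625
n=1: y=-2.0625, sp=-3, e=sp−y=-0.9375; I=-3.9375, D=e−e_prev=2.0625; u=5/4·(-0.9375)+1·(-3.9375)+1/2·2.0625=-4.078125; next y=1/2·(-2.0625)+1/4·(-4.078125)≈-2.050781
n=2: y≈-2.050781, sp=-3, e=sp−y≈-0.949219; I≈-4.886719, D=e−e_prev≈-0.011719; u=5/4·(-0.949219)+1·(-4.886719)+1/2·(-0.011719)≈-6.079102; next y=1/2·(-2.050781)+1/4·(-6.079102)≈-2.545166
n=3: y≈-2.545166, sp=-3, e=sp−y≈-0.454834; I≈-5.341553, D=e−e_prev≈0.494385; u=5/4·(-0.454834)+1·(-5.341553)+1/2·0.494385≈-5.662903; next y=1/2·(-2.545166)+1/4·(-5.662903)≈-2.688309
n=4: y≈-2.688309, sp=-3, e=sp−y≈-0.311691; I≈-5.653244, D=e−e_prev≈0.143143; u=5/4·(-0.311691)+1·(-5.653244)+1/2·0.143143≈-5.971287; next y=1/2·(-2.688309)+1/4·(-5.971287)≈-2.836976
n=5: y≈-2.836976, sp=-3, e=sp−y≈-0.163024; I≈-5.816268, D=e−e_prev≈0.148667; u=5/4·(-0.163024)+1·(-5.816268)+1/2·0.148667≈-5.945714; next y=1/2·(-2.836976)+1/4·(-5.945714)≈-2.904917
n=6: y≈-2.904917, sp=2, e=sp−y≈4.904917; I≈-0.911351, D=e−e_prev≈5.067941; u=5/4·4.904917+1·(-0.911351)+1/2·5.067941≈7.753765; next y=1/2·(-2.904917)+1/4·7.753765≈0.485983
n=7: y≈0.485983, sp=2, e=sp−y≈1.514017; I≈0.602666, D=e−e_prev≈-3.390899; u=5/4·1.514017+1·0.602666+1/2·(-3.390899)≈0.799737; next y=1/2·0.485983+1/4·0.799737≈0.442926
n=8: y≈0.442926, sp=2, e=sp−y≈1.557074; I≈2.159740, D=e−e_prev≈0.043057; u=5/4·1.557074+1·2.159740+1/2·0.043057≈4.127611; next y=1/2·0.442926+1/4·4.127611≈1.253366
n=9: y≈1.253366, sp=2, e=sp−y≈0.746634; I≈2.906374, D=e−e_prev≈-0.810440; u=5/4·0.746634+1·2.906374+1/2·(-0.810440)≈3.434447; next y=1/2·1.253366+1/4·3.434447≈1.485295
n=10: y≈1.485295, sp=2, e=sp−y≈0.514705; I≈3.421080, D=e−e_prev≈-0.231929; u=5/4·0.514705+1·3.421080+1/2·(-0.231929)≈3.948497; next y=1/2·1.485295+1/4·3.948497≈1.729772
n=11: y≈1.729772, sp=2, e=sp−y≈0.270228; I≈3.691308, D=e−e_prev≈-0.244477; u=5/4·0.270228+1·3.691308+1/2·(-0.244477)≈3.906855; next y=1/2·1.729772+1/4·3.906855≈1.841600
n=12: y≈1.841600, sp=-3, e=sp−y≈-4.841600; I≈-1.150291, D=e−e_prev≈-5.111828; u=5/4·(-4.841600)+1·(-1.150291)+1/2·(-5.111828)≈-9.758205; next y=1/2·1.841600+1/4·(-9.758205)≈-1.518751
n=13: y≈-1.518751, sp=-3, e=sp−y≈-1.481249; I≈-2.631540, D=e−e_prev≈3.360351; u=5/4·(-1.481249)+1·(-2.631540)+1/2·3.360351≈-2.802925; next y=1/2·(-1.518751)+1/4·(-2.802925)≈-1.460107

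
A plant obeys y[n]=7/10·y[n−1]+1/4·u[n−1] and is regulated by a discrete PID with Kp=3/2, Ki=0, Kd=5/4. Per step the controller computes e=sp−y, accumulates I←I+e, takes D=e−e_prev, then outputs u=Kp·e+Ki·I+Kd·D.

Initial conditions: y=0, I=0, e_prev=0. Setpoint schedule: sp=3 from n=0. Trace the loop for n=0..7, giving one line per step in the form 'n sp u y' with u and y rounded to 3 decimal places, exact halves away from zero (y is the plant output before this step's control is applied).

(exact arithmetic carried between steps; '≈' marks a value shown rounded to 6 d.p. or computed from one; I and e_prev carry over from the previous line; the table rounds u and y to 3 d.p., halves away from zero)
n=0: y=0, sp=3, e=sp−y=3; I=3, D=e−e_prev=3; u=3/2·3+0·3+5/4·3=8.25; next y=7/10·0+1/4·8.25=2.0625
n=1: y=2.0625, sp=3, e=sp−y=0.9375; I=3.9375, D=e−e_prev=-2.0625; u=3/2·0.9375+0·3.9375+5/4·(-2.0625)=-1.171875; next y=7/10·2.0625+1/4·(-1.171875)≈1.150781
n=2: y≈1.150781, sp=3, e=sp−y≈1.849219; I≈5.786719, D=e−e_prev≈0.911719; u=3/2·1.849219+0·5.786719+5/4·0.911719≈3.913477; next y=7/10·1.150781+1/4·3.913477≈1.783916
n=3: y≈1.783916, sp=3, e=sp−y≈1.216084; I≈7.002803, D=e−e_prev≈-0.633135; u=3/2·1.216084+0·7.002803+5/4·(-0.633135)≈1.032708; next y=7/10·1.783916+1/4·1.032708≈1.506918
n=4: y≈1.506918, sp=3, e=sp−y≈1.493082; I≈8.495885, D=e−e_prev≈0.276998; u=3/2·1.493082+0·8.495885+5/4·0.276998≈2.585870; next y=7/10·1.506918+1/4·2.585870≈1.701310
n=5: y≈1.701310, sp=3, e=sp−y≈1.298690; I≈9.794574, D=e−e_prev≈-0.194392; u=3/2·1.298690+0·9.794574+5/4·(-0.194392)≈1.705044; next y=7/10·1.701310+1/4·1.705044≈1.617178
n=6: y≈1.617178, sp=3, e=sp−y≈1.382822; I≈11.177396, D=e−e_prev≈0.084132; u=3/2·1.382822+0·11.177396+5/4·0.084132≈2.179398; next y=7/10·1.617178+1/4·2.179398≈1.676874
n=7: y≈1.676874, sp=3, e=sp−y≈1.323126; I≈12.500522, D=e−e_prev≈-0.059696; u=3/2·1.323126+0·12.500522+5/4·(-0.059696)≈1.910069; next y=7/10·1.676874+1/4·1.910069≈1.651329

0 3 8.250 0.000
1 3 -1.172 2.063
2 3 3.913 1.151
3 3 1.033 1.784
4 3 2.586 1.507
5 3 1.705 1.701
6 3 2.179 1.617
7 3 1.910 1.677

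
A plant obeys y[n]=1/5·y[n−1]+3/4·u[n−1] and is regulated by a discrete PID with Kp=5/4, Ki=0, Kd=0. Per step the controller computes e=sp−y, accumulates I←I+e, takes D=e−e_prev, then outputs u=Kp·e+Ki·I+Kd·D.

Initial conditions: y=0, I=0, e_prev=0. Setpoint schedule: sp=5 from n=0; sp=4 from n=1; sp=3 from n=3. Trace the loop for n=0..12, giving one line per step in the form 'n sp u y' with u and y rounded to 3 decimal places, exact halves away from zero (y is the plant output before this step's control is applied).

(exact arithmetic carried between steps; '≈' marks a value shown rounded to 6 d.p. or computed from one; I and e_prev carry over from the previous line; the table rounds u and y to 3 d.p., halves away from zero)
n=0: y=0, sp=5, e=sp−y=5; I=5, D=e−e_prev=5; u=5/4·5+0·5+0·5=6.25; next y=1/5·0+3/4·6.25=4.6875
n=1: y=4.6875, sp=4, e=sp−y=-0.6875; I=4.3125, D=e−e_prev=-5.6875; u=5/4·(-0.6875)+0·4.3125+0·(-5.6875)=-0.859375; next y=1/5·4.6875+3/4·(-0.859375)≈0.292969
n=2: y≈0.292969, sp=4, e=sp−y≈3.707031; I≈8.019531, D=e−e_prev≈4.394531; u=5/4·3.707031+0·8.019531+0·4.394531≈4.633789; next y=1/5·0.292969+3/4·4.633789≈3.533936
n=3: y≈3.533936, sp=3, e=sp−y≈-0.533936; I≈7.485596, D=e−e_prev≈-4.240967; u=5/4·(-0.533936)+0·7.485596+0·(-4.240967)≈-0.667419; next y=1/5·3.533936+3/4·(-0.667419)≈0.206223
n=4: y≈0.206223, sp=3, e=sp−y≈2.793777; I≈10.279373, D=e−e_prev≈3.327713; u=5/4·2.793777+0·10.279373+0·3.327713≈3.492222; next y=1/5·0.206223+3/4·3.492222≈2.660411
n=5: y≈2.660411, sp=3, e=sp−y≈0.339589; I≈10.618962, D=e−e_prev≈-2.454188; u=5/4·0.339589+0·10.618962+0·(-2.454188)≈0.424486; next y=1/5·2.660411+3/4·0.424486≈0.850447
n=6: y≈0.850447, sp=3, e=sp−y≈2.149553; I≈12.768515, D=e−e_prev≈1.809964; u=5/4·2.149553+0·12.768515+0·1.809964≈2.686941; next y=1/5·0.850447+3/4·2.686941≈2.185295
n=7: y≈2.185295, sp=3, e=sp−y≈0.814705; I≈13.583220, D=e−e_prev≈-1.334848; u=5/4·0.814705+0·13.583220+0·(-1.334848)≈1.018381; next y=1/5·2.185295+3/4·1.018381≈1.200845
n=8: y≈1.200845, sp=3, e=sp−y≈1.799155; I≈15.382375, D=e−e_prev≈0.984451; u=5/4·1.799155+0·15.382375+0·0.984451≈2.248944; next y=1/5·1.200845+3/4·2.248944≈1.926877
n=9: y≈1.926877, sp=3, e=sp−y≈1.073123; I≈16.455498, D=e−e_prev≈-0.726032; u=5/4·1.073123+0·16.455498+0·(-0.726032)≈1.341404; next y=1/5·1.926877+3/4·1.341404≈1.391428
n=10: y≈1.391428, sp=3, e=sp−y≈1.608572; I≈18.064070, D=e−e_prev≈0.535449; u=5/4·1.608572+0·18.064070+0·0.535449≈2.010715; next y=1/5·1.391428+3/4·2.010715≈1.786322
n=11: y≈1.786322, sp=3, e=sp−y≈1.213678; I≈19.277748, D=e−e_prev≈-0.394894; u=5/4·1.213678+0·19.277748+0·(-0.394894)≈1.517098; next y=1/5·1.786322+3/4·1.517098≈1.495088
n=12: y≈1.495088, sp=3, e=sp−y≈1.504912; I≈20.782661, D=e−e_prev≈0.291234; u=5/4·1.504912+0·20.782661+0·0.291234≈1.881140; next y=1/5·1.495088+3/4·1.881140≈1.709873

0 5 6.250 0.000
1 4 -0.859 4.688
2 4 4.634 0.293
3 3 -0.667 3.534
4 3 3.492 0.206
5 3 0.424 2.660
6 3 2.687 0.850
7 3 1.018 2.185
8 3 2.249 1.201
9 3 1.341 1.927
10 3 2.011 1.391
11 3 1.517 1.786
12 3 1.881 1.495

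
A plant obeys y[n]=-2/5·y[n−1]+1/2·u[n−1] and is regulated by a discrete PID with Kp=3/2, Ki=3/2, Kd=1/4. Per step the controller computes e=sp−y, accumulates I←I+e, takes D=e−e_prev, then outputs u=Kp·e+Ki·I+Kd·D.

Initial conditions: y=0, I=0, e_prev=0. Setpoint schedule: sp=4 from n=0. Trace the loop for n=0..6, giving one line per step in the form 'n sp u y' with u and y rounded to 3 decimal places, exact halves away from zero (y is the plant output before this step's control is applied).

0 4 13.000 0.000
1 4 -3.125 6.500
2 4 29.403 -4.163
3 4 -27.738 16.367
4 4 78.387 -20.416
5 4 -114.455 47.360
6 4 238.925 -76.171

(exact arithmetic carried between steps; '≈' marks a value shown rounded to 6 d.p. or computed from one; I and e_prev carry over from the previous line; the table rounds u and y to 3 d.p., halves away from zero)
n=0: y=0, sp=4, e=sp−y=4; I=4, D=e−e_prev=4; u=3/2·4+3/2·4+1/4·4=13; next y=-2/5·0+1/2·13=6.5
n=1: y=6.5, sp=4, e=sp−y=-2.5; I=1.5, D=e−e_prev=-6.5; u=3/2·(-2.5)+3/2·1.5+1/4·(-6.5)=-3.125; next y=-2/5·6.5+1/2·(-3.125)=-4.1625
n=2: y=-4.1625, sp=4, e=sp−y=8.1625; I=9.6625, D=e−e_prev=10.6625; u=3/2·8.1625+3/2·9.6625+1/4·10.6625=29.403125; next y=-2/5·(-4.1625)+1/2·29.403125≈16.366563
n=3: y≈16.366563, sp=4, e=sp−y≈-12.366563; I≈-2.704063, D=e−e_prev≈-20.529063; u=3/2·(-12.366563)+3/2·(-2.704063)+1/4·(-20.529063)≈-27.738203; next y=-2/5·16.366563+1/2·(-27.738203)≈-20.415727
n=4: y≈-20.415727, sp=4, e=sp−y≈24.415727; I≈21.711664, D=e−e_prev≈36.782289; u=3/2·24.415727+3/2·21.711664+1/4·36.782289≈78.386658; next y=-2/5·(-20.415727)+1/2·78.386658≈47.359620
n=5: y≈47.359620, sp=4, e=sp−y≈-43.359620; I≈-21.647956, D=e−e_prev≈-67.775346; u=3/2·(-43.359620)+3/2·(-21.647956)+1/4·(-67.775346)≈-114.455200; next y=-2/5·47.359620+1/2·(-114.455200)≈-76.171448
n=6: y≈-76.171448, sp=4, e=sp−y≈80.171448; I≈58.523492, D=e−e_prev≈123.531067; u=3/2·80.171448+3/2·58.523492+1/4·123.531067≈238.925177; next y=-2/5·(-76.171448)+1/2·238.925177≈149.931167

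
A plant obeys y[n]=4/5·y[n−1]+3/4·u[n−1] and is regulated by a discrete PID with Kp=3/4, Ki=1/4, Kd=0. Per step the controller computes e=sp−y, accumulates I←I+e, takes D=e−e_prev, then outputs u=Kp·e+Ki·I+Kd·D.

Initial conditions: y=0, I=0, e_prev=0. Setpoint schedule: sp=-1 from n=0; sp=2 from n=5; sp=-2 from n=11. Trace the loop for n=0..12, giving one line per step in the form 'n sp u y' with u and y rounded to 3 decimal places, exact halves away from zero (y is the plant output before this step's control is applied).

(exact arithmetic carried between steps; '≈' marks a value shown rounded to 6 d.p. or computed from one; I and e_prev carry over from the previous line; the table rounds u and y to 3 d.p., halves away from zero)
n=0: y=0, sp=-1, e=sp−y=-1; I=-1, D=e−e_prev=-1; u=3/4·(-1)+1/4·(-1)+0·(-1)=-1; next y=4/5·0+3/4·(-1)=-0.75
n=1: y=-0.75, sp=-1, e=sp−y=-0.25; I=-1.25, D=e−e_prev=0.75; u=3/4·(-0.25)+1/4·(-1.25)+0·0.75=-0.5; next y=4/5·(-0.75)+3/4·(-0.5)=-0.975
n=2: y=-0.975, sp=-1, e=sp−y=-0.025; I=-1.275, D=e−e_prev=0.225; u=3/4·(-0.025)+1/4·(-1.275)+0·0.225=-0.3375; next y=4/5·(-0.975)+3/4·(-0.3375)=-1.033125
n=3: y=-1.033125, sp=-1, e=sp−y=0.033125; I=-1.241875, D=e−e_prev=0.058125; u=3/4·0.033125+1/4·(-1.241875)+0·0.058125=-0.285625; next y=4/5·(-1.033125)+3/4·(-0.285625)≈-1.040719
n=4: y≈-1.040719, sp=-1, e=sp−y≈0.040719; I≈-1.201156, D=e−e_prev≈0.007594; u=3/4·0.040719+1/4·(-1.201156)+0·0.007594≈-0.26975; next y=4/5·(-1.040719)+3/4·(-0.26975)≈-1.034888
n=5: y≈-1.034888, sp=2, e=sp−y≈3.034888; I≈1.833731, D=e−e_prev≈2.994169; u=3/4·3.034888+1/4·1.833731+0·2.994169≈2.734598; next y=4/5·(-1.034888)+3/4·2.734598≈1.223039
n=6: y≈1.223039, sp=2, e=sp−y≈0.776961; I≈2.610692, D=e−e_prev≈-2.257926; u=3/4·0.776961+1/4·2.610692+0·(-2.257926)≈1.235394; next y=4/5·1.223039+3/4·1.235394≈1.904977
n=7: y≈1.904977, sp=2, e=sp−y≈0.095023; I≈2.705716, D=e−e_prev≈-0.681938; u=3/4·0.095023+1/4·2.705716+0·(-0.681938)≈0.747697; next y=4/5·1.904977+3/4·0.747697≈2.084754
n=8: y≈2.084754, sp=2, e=sp−y≈-0.084754; I≈2.620962, D=e−e_prev≈-0.179777; u=3/4·(-0.084754)+1/4·2.620962+0·(-0.179777)≈0.591675; next y=4/5·2.084754+3/4·0.591675≈2.111559
n=9: y≈2.111559, sp=2, e=sp−y≈-0.111559; I≈2.509403, D=e−e_prev≈-0.026806; u=3/4·(-0.111559)+1/4·2.509403+0·(-0.026806)≈0.543681; next y=4/5·2.111559+3/4·0.543681≈2.097008
n=10: y≈2.097008, sp=2, e=sp−y≈-0.097008; I≈2.412394, D=e−e_prev≈0.014551; u=3/4·(-0.097008)+1/4·2.412394+0·0.014551≈0.530342; next y=4/5·2.097008+3/4·0.530342≈2.075363
n=11: y≈2.075363, sp=-2, e=sp−y≈-4.075363; I≈-1.662969, D=e−e_prev≈-3.978355; u=3/4·(-4.075363)+1/4·(-1.662969)+0·(-3.978355)≈-3.472265; next y=4/5·2.075363+3/4·(-3.472265)≈-0.943908
n=12: y≈-0.943908, sp=-2, e=sp−y≈-1.056092; I≈-2.719061, D=e−e_prev≈3.019271; u=3/4·(-1.056092)+1/4·(-2.719061)+0·3.019271≈-1.471834; next y=4/5·(-0.943908)+3/4·(-1.471834)≈-1.859002

0 -1 -1.000 0.000
1 -1 -0.500 -0.750
2 -1 -0.338 -0.975
3 -1 -0.286 -1.033
4 -1 -0.270 -1.041
5 2 2.735 -1.035
6 2 1.235 1.223
7 2 0.748 1.905
8 2 0.592 2.085
9 2 0.544 2.112
10 2 0.530 2.097
11 -2 -3.472 2.075
12 -2 -1.472 -0.944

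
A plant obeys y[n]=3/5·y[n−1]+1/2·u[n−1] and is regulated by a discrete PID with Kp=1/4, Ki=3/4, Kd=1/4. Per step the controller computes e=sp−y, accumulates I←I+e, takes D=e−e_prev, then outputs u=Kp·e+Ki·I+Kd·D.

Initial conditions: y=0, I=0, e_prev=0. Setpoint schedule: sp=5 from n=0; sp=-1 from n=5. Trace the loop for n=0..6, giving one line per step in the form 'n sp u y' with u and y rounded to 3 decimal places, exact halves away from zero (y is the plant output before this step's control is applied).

0 5 6.250 0.000
1 5 4.844 3.125
2 5 5.566 4.297
3 5 5.056 5.361
4 5 4.572 5.745
5 -1 -3.376 5.733
6 -1 -1.952 1.752

(exact arithmetic carried between steps; '≈' marks a value shown rounded to 6 d.p. or computed from one; I and e_prev carry over from the previous line; the table rounds u and y to 3 d.p., halves away from zero)
n=0: y=0, sp=5, e=sp−y=5; I=5, D=e−e_prev=5; u=1/4·5+3/4·5+1/4·5=6.25; next y=3/5·0+1/2·6.25=3.125
n=1: y=3.125, sp=5, e=sp−y=1.875; I=6.875, D=e−e_prev=-3.125; u=1/4·1.875+3/4·6.875+1/4·(-3.125)=4.84375; next y=3/5·3.125+1/2·4.84375=4.296875
n=2: y=4.296875, sp=5, e=sp−y=0.703125; I=7.578125, D=e−e_prev=-1.171875; u=1/4·0.703125+3/4·7.578125+1/4·(-1.171875)≈5.566406; next y=3/5·4.296875+1/2·5.566406≈5.361328
n=3: y≈5.361328, sp=5, e=sp−y≈-0.361328; I≈7.216797, D=e−e_prev≈-1.064453; u=1/4·(-0.361328)+3/4·7.216797+1/4·(-1.064453)≈5.056152; next y=3/5·5.361328+1/2·5.056152≈5.744873
n=4: y≈5.744873, sp=5, e=sp−y≈-0.744873; I≈6.471924, D=e−e_prev≈-0.383545; u=1/4·(-0.744873)+3/4·6.471924+1/4·(-0.383545)≈4.571838; next y=3/5·5.744873+1/2·4.571838≈5.732843
n=5: y≈5.732843, sp=-1, e=sp−y≈-6.732843; I≈-0.260919, D=e−e_prev≈-5.987970; u=1/4·(-6.732843)+3/4·(-0.260919)+1/4·(-5.987970)≈-3.375893; next y=3/5·5.732843+1/2·(-3.375893)≈1.751759
n=6: y≈1.751759, sp=-1, e=sp−y≈-2.751759; I≈-3.012679, D=e−e_prev≈3.981084; u=1/4·(-2.751759)+3/4·(-3.012679)+1/4·3.981084≈-1.952178; next y=3/5·1.751759+1/2·(-1.952178)≈0.074967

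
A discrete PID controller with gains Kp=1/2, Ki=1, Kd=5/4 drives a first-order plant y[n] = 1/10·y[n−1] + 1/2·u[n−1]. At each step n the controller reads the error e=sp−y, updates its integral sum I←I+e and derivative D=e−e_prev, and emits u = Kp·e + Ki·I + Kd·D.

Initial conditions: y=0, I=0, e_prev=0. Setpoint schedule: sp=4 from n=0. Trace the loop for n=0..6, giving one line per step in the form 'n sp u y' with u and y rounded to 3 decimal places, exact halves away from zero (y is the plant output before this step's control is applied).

0 4 11.000 0.000
1 4 -5.125 5.500
2 4 20.909 -2.013
3 4 -16.200 10.253
4 4 40.531 -7.075
5 4 -43.295 19.558
6 4 82.375 -19.691

(exact arithmetic carried between steps; '≈' marks a value shown rounded to 6 d.p. or computed from one; I and e_prev carry over from the previous line; the table rounds u and y to 3 d.p., halves away from zero)
n=0: y=0, sp=4, e=sp−y=4; I=4, D=e−e_prev=4; u=1/2·4+1·4+5/4·4=11; next y=1/10·0+1/2·11=5.5
n=1: y=5.5, sp=4, e=sp−y=-1.5; I=2.5, D=e−e_prev=-5.5; u=1/2·(-1.5)+1·2.5+5/4·(-5.5)=-5.125; next y=1/10·5.5+1/2·(-5.125)=-2.0125
n=2: y=-2.0125, sp=4, e=sp−y=6.0125; I=8.5125, D=e−e_prev=7.5125; u=1/2·6.0125+1·8.5125+5/4·7.5125=20.909375; next y=1/10·(-2.0125)+1/2·20.909375≈10.253438
n=3: y≈10.253438, sp=4, e=sp−y≈-6.253438; I≈2.259063, D=e−e_prev≈-12.265938; u=1/2·(-6.253438)+1·2.259063+5/4·(-12.265938)≈-16.200078; next y=1/10·10.253438+1/2·(-16.200078)≈-7.074695
n=4: y≈-7.074695, sp=4, e=sp−y≈11.074695; I≈13.333758, D=e−e_prev≈17.328133; u=1/2·11.074695+1·13.333758+5/4·17.328133≈40.531271; next y=1/10·(-7.074695)+1/2·40.531271≈19.558166
n=5: y≈19.558166, sp=4, e=sp−y≈-15.558166; I≈-2.224408, D=e−e_prev≈-26.632862; u=1/2·(-15.558166)+1·(-2.224408)+5/4·(-26.632862)≈-43.294568; next y=1/10·19.558166+1/2·(-43.294568)≈-19.691468
n=6: y≈-19.691468, sp=4, e=sp−y≈23.691468; I≈21.467059, D=e−e_prev≈39.249634; u=1/2·23.691468+1·21.467059+5/4·39.249634≈82.374835; next y=1/10·(-19.691468)+1/2·82.374835≈39.218271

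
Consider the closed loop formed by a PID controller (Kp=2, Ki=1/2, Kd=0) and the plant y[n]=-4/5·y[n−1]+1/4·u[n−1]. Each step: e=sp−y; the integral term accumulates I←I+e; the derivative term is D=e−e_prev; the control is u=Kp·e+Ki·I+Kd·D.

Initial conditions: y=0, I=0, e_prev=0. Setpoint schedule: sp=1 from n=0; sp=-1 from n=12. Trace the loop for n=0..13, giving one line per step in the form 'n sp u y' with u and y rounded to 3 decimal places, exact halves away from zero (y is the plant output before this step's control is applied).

(exact arithmetic carried between steps; '≈' marks a value shown rounded to 6 d.p. or computed from one; I and e_prev carry over from the previous line; the table rounds u and y to 3 d.p., halves away from zero)
n=0: y=0, sp=1, e=sp−y=1; I=1, D=e−e_prev=1; u=2·1+1/2·1+0·1=2.5; next y=-4/5·0+1/4·2.5=0.625
n=1: y=0.625, sp=1, e=sp−y=0.375; I=1.375, D=e−e_prev=-0.625; u=2·0.375+1/2·1.375+0·(-0.625)=1.4375; next y=-4/5·0.625+1/4·1.4375=-0.140625
n=2: y=-0.140625, sp=1, e=sp−y=1.140625; I=2.515625, D=e−e_prev=0.765625; u=2·1.140625+1/2·2.515625+0·0.765625≈3.539063; next y=-4/5·(-0.140625)+1/4·3.539063≈0.997266
n=3: y≈0.997266, sp=1, e=sp−y≈0.002734; I≈2.518359, D=e−e_prev≈-1.137891; u=2·0.002734+1/2·2.518359+0·(-1.137891)≈1.264648; next y=-4/5·0.997266+1/4·1.264648≈-0.481650
n=4: y≈-0.481650, sp=1, e=sp−y≈1.481650; I≈4.000010, D=e−e_prev≈1.478916; u=2·1.481650+1/2·4.000010+0·1.478916≈4.963306; next y=-4/5·(-0.481650)+1/4·4.963306≈1.626147
n=5: y≈1.626147, sp=1, e=sp−y≈-0.626147; I≈3.373863, D=e−e_prev≈-2.107797; u=2·(-0.626147)+1/2·3.373863+0·(-2.107797)≈0.434638; next y=-4/5·1.626147+1/4·0.434638≈-1.192258
n=6: y≈-1.192258, sp=1, e=sp−y≈2.192258; I≈5.566121, D=e−e_prev≈2.818405; u=2·2.192258+1/2·5.566121+0·2.818405≈7.167576; next y=-4/5·(-1.192258)+1/4·7.167576≈2.745700
n=7: y≈2.745700, sp=1, e=sp−y≈-1.745700; I≈3.820421, D=e−e_prev≈-3.937958; u=2·(-1.745700)+1/2·3.820421+0·(-3.937958)≈-1.581190; next y=-4/5·2.745700+1/4·(-1.581190)≈-2.591858
n=8: y≈-2.591858, sp=1, e=sp−y≈3.591858; I≈7.412278, D=e−e_prev≈5.337558; u=2·3.591858+1/2·7.412278+0·5.337558≈10.889855; next y=-4/5·(-2.591858)+1/4·10.889855≈4.795950
n=9: y≈4.795950, sp=1, e=sp−y≈-3.795950; I≈3.616328, D=e−e_prev≈-7.387808; u=2·(-3.795950)+1/2·3.616328+0·(-7.387808)≈-5.783736; next y=-4/5·4.795950+1/4·(-5.783736)≈-5.282694
n=10: y≈-5.282694, sp=1, e=sp−y≈6.282694; I≈9.899022, D=e−e_prev≈10.078644; u=2·6.282694+1/2·9.899022+0·10.078644≈17.514899; next y=-4/5·(-5.282694)+1/4·17.514899≈8.604880
n=11: y≈8.604880, sp=1, e=sp−y≈-7.604880; I≈2.294142, D=e−e_prev≈-13.887574; u=2·(-7.604880)+1/2·2.294142+0·(-13.887574)≈-14.062689; next y=-4/5·8.604880+1/4·(-14.062689)≈-10.399576
n=12: y≈-10.399576, sp=-1, e=sp−y≈9.399576; I≈11.693719, D=e−e_prev≈17.004456; u=2·9.399576+1/2·11.693719+0·17.004456≈24.646012; next y=-4/5·(-10.399576)+1/4·24.646012≈14.481164
n=13: y≈14.481164, sp=-1, e=sp−y≈-15.481164; I≈-3.787445, D=e−e_prev≈-24.880740; u=2·(-15.481164)+1/2·(-3.787445)+0·(-24.880740)≈-32.856050; next y=-4/5·14.481164+1/4·(-32.856050)≈-19.798944

0 1 2.500 0.000
1 1 1.438 0.625
2 1 3.539 -0.141
3 1 1.265 0.997
4 1 4.963 -0.482
5 1 0.435 1.626
6 1 7.168 -1.192
7 1 -1.581 2.746
8 1 10.890 -2.592
9 1 -5.784 4.796
10 1 17.515 -5.283
11 1 -14.063 8.605
12 -1 24.646 -10.400
13 -1 -32.856 14.481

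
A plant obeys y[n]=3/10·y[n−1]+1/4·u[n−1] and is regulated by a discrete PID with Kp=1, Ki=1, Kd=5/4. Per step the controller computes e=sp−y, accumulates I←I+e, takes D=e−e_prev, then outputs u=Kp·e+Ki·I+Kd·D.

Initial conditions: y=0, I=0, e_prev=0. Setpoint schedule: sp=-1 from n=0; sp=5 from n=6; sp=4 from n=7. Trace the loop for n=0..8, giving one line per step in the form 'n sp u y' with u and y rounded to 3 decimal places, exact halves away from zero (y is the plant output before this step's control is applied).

(exact arithmetic carried between steps; '≈' marks a value shown rounded to 6 d.p. or computed from one; I and e_prev carry over from the previous line; the table rounds u and y to 3 d.p., halves away from zero)
n=0: y=0, sp=-1, e=sp−y=-1; I=-1, D=e−e_prev=-1; u=1·(-1)+1·(-1)+5/4·(-1)=-3.25; next y=3/10·0+1/4·(-3.25)=-0.8125
n=1: y=-0.8125, sp=-1, e=sp−y=-0.1875; I=-1.1875, D=e−e_prev=0.8125; u=1·(-0.1875)+1·(-1.1875)+5/4·0.8125=-0.359375; next y=3/10·(-0.8125)+1/4·(-0.359375)≈-0.333594
n=2: y≈-0.333594, sp=-1, e=sp−y≈-0.666406; I≈-1.853906, D=e−e_prev≈-0.478906; u=1·(-0.666406)+1·(-1.853906)+5/4·(-0.478906)≈-3.118945; next y=3/10·(-0.333594)+1/4·(-3.118945)≈-0.879814
n=3: y≈-0.879814, sp=-1, e=sp−y≈-0.120186; I≈-1.974092, D=e−e_prev≈0.546221; u=1·(-0.120186)+1·(-1.974092)+5/4·0.546221≈-1.411501; next y=3/10·(-0.879814)+1/4·(-1.411501)≈-0.616820
n=4: y≈-0.616820, sp=-1, e=sp−y≈-0.383180; I≈-2.357272, D=e−e_prev≈-0.262995; u=1·(-0.383180)+1·(-2.357272)+5/4·(-0.262995)≈-3.069196; next y=3/10·(-0.616820)+1/4·(-3.069196)≈-0.952345
n=5: y≈-0.952345, sp=-1, e=sp−y≈-0.047655; I≈-2.404927, D=e−e_prev≈0.335525; u=1·(-0.047655)+1·(-2.404927)+5/4·0.335525≈-2.033176; next y=3/10·(-0.952345)+1/4·(-2.033176)≈-0.793997
n=6: y≈-0.793997, sp=5, e=sp−y≈5.793997; I≈3.389070, D=e−e_prev≈5.841653; u=1·5.793997+1·3.389070+5/4·5.841653≈16.485133; next y=3/10·(-0.793997)+1/4·16.485133≈3.883084
n=7: y≈3.883084, sp=4, e=sp−y≈0.116916; I≈3.505986, D=e−e_prev≈-5.677082; u=1·0.116916+1·3.505986+5/4·(-5.677082)≈-3.473450; next y=3/10·3.883084+1/4·(-3.473450)≈0.296563
n=8: y≈0.296563, sp=4, e=sp−y≈3.703437; I≈7.209423, D=e−e_prev≈3.586521; u=1·3.703437+1·7.209423+5/4·3.586521≈15.396012; next y=3/10·0.296563+1/4·15.396012≈3.937972

0 -1 -3.250 0.000
1 -1 -0.359 -0.813
2 -1 -3.119 -0.334
3 -1 -1.412 -0.880
4 -1 -3.069 -0.617
5 -1 -2.033 -0.952
6 5 16.485 -0.794
7 4 -3.473 3.883
8 4 15.396 0.297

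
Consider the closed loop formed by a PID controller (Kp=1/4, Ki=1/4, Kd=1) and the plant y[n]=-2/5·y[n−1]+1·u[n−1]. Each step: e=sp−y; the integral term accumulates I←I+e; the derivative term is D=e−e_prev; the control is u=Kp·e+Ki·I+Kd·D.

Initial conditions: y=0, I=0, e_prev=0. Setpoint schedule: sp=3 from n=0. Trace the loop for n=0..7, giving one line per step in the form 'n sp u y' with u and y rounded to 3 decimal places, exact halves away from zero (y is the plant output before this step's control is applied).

0 3 4.500 0.000
1 3 -4.500 4.500
2 3 15.825 -6.300
3 3 -29.618 18.345
4 3 74.142 -36.956
5 3 -159.989 88.924
6 3 371.134 -195.559
7 3 -831.084 449.358

(exact arithmetic carried between steps; '≈' marks a value shown rounded to 6 d.p. or computed from one; I and e_prev carry over from the previous line; the table rounds u and y to 3 d.p., halves away from zero)
n=0: y=0, sp=3, e=sp−y=3; I=3, D=e−e_prev=3; u=1/4·3+1/4·3+1·3=4.5; next y=-2/5·0+1·4.5=4.5
n=1: y=4.5, sp=3, e=sp−y=-1.5; I=1.5, D=e−e_prev=-4.5; u=1/4·(-1.5)+1/4·1.5+1·(-4.5)=-4.5; next y=-2/5·4.5+1·(-4.5)=-6.3
n=2: y=-6.3, sp=3, e=sp−y=9.3; I=10.8, D=e−e_prev=10.8; u=1/4·9.3+1/4·10.8+1·10.8=15.825; next y=-2/5·(-6.3)+1·15.825=18.345
n=3: y=18.345, sp=3, e=sp−y=-15.345; I=-4.545, D=e−e_prev=-24.645; u=1/4·(-15.345)+1/4·(-4.545)+1·(-24.645)=-29.6175; next y=-2/5·18.345+1·(-29.6175)=-36.9555
n=4: y=-36.9555, sp=3, e=sp−y=39.9555; I=35.4105, D=e−e_prev=55.3005; u=1/4·39.9555+1/4·35.4105+1·55.3005=74.142; next y=-2/5·(-36.9555)+1·74.142=88.9242
n=5: y=88.9242, sp=3, e=sp−y=-85.9242; I=-50.5137, D=e−e_prev=-125.8797; u=1/4·(-85.9242)+1/4·(-50.5137)+1·(-125.8797)=-159.989175; next y=-2/5·88.9242+1·(-159.989175)=-195.558855
n=6: y=-195.558855, sp=3, e=sp−y=198.558855; I=148.045155, D=e−e_prev=284.483055; u=1/4·198.558855+1/4·148.045155+1·284.483055≈371.134058; next y=-2/5·(-195.558855)+1·371.134058≈449.357600
n=7: y≈449.357600, sp=3, e=sp−y≈-446.357600; I≈-298.312445, D=e−e_prev≈-644.916455; u=1/4·(-446.357600)+1/4·(-298.312445)+1·(-644.916455)≈-831.083966; next y=-2/5·449.357600+1·(-831.083966)≈-1010.827005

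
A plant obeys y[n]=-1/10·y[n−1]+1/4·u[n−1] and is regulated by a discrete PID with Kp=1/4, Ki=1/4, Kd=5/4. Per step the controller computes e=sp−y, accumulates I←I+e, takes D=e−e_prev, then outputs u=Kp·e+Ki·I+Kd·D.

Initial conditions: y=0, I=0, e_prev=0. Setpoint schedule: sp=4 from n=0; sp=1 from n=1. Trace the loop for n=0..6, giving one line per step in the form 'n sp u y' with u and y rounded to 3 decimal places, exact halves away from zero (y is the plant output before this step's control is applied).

(exact arithmetic carried between steps; '≈' marks a value shown rounded to 6 d.p. or computed from one; I and e_prev carry over from the previous line; the table rounds u and y to 3 d.p., halves away from zero)
n=0: y=0, sp=4, e=sp−y=4; I=4, D=e−e_prev=4; u=1/4·4+1/4·4+5/4·4=7; next y=-1/10·0+1/4·7=1.75
n=1: y=1.75, sp=1, e=sp−y=-0.75; I=3.25, D=e−e_prev=-4.75; u=1/4·(-0.75)+1/4·3.25+5/4·(-4.75)=-5.3125; next y=-1/10·1.75+1/4·(-5.3125)=-1.503125
n=2: y=-1.503125, sp=1, e=sp−y=2.503125; I=5.753125, D=e−e_prev=3.253125; u=1/4·2.503125+1/4·5.753125+5/4·3.253125≈6.130469; next y=-1/10·(-1.503125)+1/4·6.130469≈1.682930
n=3: y≈1.682930, sp=1, e=sp−y≈-0.682930; I≈5.070195, D=e−e_prev≈-3.186055; u=1/4·(-0.682930)+1/4·5.070195+5/4·(-3.186055)≈-2.885752; next y=-1/10·1.682930+1/4·(-2.885752)≈-0.889731
n=4: y≈-0.889731, sp=1, e=sp−y≈1.889731; I≈6.959926, D=e−e_prev≈2.572661; u=1/4·1.889731+1/4·6.959926+5/4·2.572661≈5.428240; next y=-1/10·(-0.889731)+1/4·5.428240≈1.446033
n=5: y≈1.446033, sp=1, e=sp−y≈-0.446033; I≈6.513893, D=e−e_prev≈-2.335764; u=1/4·(-0.446033)+1/4·6.513893+5/4·(-2.335764)≈-1.402740; next y=-1/10·1.446033+1/4·(-1.402740)≈-0.495288
n=6: y≈-0.495288, sp=1, e=sp−y≈1.495288; I≈8.009181, D=e−e_prev≈1.941321; u=1/4·1.495288+1/4·8.009181+5/4·1.941321≈4.802769; next y=-1/10·(-0.495288)+1/4·4.802769≈1.250221

0 4 7.000 0.000
1 1 -5.313 1.750
2 1 6.130 -1.503
3 1 -2.886 1.683
4 1 5.428 -0.890
5 1 -1.403 1.446
6 1 4.803 -0.495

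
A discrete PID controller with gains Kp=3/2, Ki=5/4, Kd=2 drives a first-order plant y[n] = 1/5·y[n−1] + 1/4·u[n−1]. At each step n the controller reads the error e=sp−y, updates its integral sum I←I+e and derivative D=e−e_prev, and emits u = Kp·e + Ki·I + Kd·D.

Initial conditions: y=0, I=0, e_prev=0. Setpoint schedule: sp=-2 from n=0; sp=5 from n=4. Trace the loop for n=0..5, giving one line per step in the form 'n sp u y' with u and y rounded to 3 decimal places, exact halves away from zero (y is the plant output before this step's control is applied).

0 -2 -9.500 0.000
1 -2 3.281 -2.375
2 -2 -13.921 0.345
3 -2 6.431 -3.411
4 5 13.332 0.926
5 5 0.784 3.518

(exact arithmetic carried between steps; '≈' marks a value shown rounded to 6 d.p. or computed from one; I and e_prev carry over from the previous line; the table rounds u and y to 3 d.p., halves away from zero)
n=0: y=0, sp=-2, e=sp−y=-2; I=-2, D=e−e_prev=-2; u=3/2·(-2)+5/4·(-2)+2·(-2)=-9.5; next y=1/5·0+1/4·(-9.5)=-2.375
n=1: y=-2.375, sp=-2, e=sp−y=0.375; I=-1.625, D=e−e_prev=2.375; u=3/2·0.375+5/4·(-1.625)+2·2.375=3.28125; next y=1/5·(-2.375)+1/4·3.28125≈0.345313
n=2: y≈0.345313, sp=-2, e=sp−y≈-2.345313; I≈-3.970313, D=e−e_prev≈-2.720313; u=3/2·(-2.345313)+5/4·(-3.970313)+2·(-2.720313)≈-13.921484; next y=1/5·0.345313+1/4·(-13.921484)≈-3.411309
n=3: y≈-3.411309, sp=-2, e=sp−y≈1.411309; I≈-2.559004, D=e−e_prev≈3.756621; u=3/2·1.411309+5/4·(-2.559004)+2·3.756621≈6.431450; next y=1/5·(-3.411309)+1/4·6.431450≈0.925601
n=4: y≈0.925601, sp=5, e=sp−y≈4.074399; I≈1.515395, D=e−e_prev≈2.663091; u=3/2·4.074399+5/4·1.515395+2·2.663091≈13.332024; next y=1/5·0.925601+1/4·13.332024≈3.518126
n=5: y≈3.518126, sp=5, e=sp−y≈1.481874; I≈2.997269, D=e−e_prev≈-2.592525; u=3/2·1.481874+5/4·2.997269+2·(-2.592525)≈0.784346; next y=1/5·3.518126+1/4·0.784346≈0.899712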